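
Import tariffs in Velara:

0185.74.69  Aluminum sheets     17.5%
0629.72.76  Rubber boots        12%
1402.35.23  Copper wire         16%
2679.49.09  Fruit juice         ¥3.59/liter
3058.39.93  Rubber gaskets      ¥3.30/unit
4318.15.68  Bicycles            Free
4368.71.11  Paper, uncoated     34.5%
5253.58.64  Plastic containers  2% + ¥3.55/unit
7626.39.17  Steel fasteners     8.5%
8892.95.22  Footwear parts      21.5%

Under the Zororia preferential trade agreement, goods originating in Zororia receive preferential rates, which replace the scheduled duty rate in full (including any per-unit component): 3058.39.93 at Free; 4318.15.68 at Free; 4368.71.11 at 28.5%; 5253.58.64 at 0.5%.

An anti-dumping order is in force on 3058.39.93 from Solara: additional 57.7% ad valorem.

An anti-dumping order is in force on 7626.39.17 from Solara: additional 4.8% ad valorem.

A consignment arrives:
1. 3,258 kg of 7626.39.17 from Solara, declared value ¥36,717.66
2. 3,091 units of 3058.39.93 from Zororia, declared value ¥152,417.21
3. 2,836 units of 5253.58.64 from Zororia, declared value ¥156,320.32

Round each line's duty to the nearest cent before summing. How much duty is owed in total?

¥5,665.05

Line 1 (7626.39.17, Solara, 3,258 kg, ¥36,717.66):
Base rate for 7626.39.17 is 8.5%.
Additional duty on 7626.39.17 from Solara: +4.8%. Applied ad valorem rate: 8.5% + 4.8% = 13.3%.
Duty = ¥36,717.66 × 13.3% = ¥4,883.45.
Line 2 (3058.39.93, Zororia, 3,091 units, ¥152,417.21):
Base rate for 3058.39.93 is ¥3.30/unit.
Origin Zororia qualifies under the Velara–Zororia agreement and 3058.39.93 is covered: preferential rate Free applies instead.
The additional-duty order on 3058.39.93 targets Solara, not Zororia; it does not apply.
Duty = ¥152,417.21 × 0% = ¥0.00.
Line 3 (5253.58.64, Zororia, 2,836 units, ¥156,320.32):
Base rate for 5253.58.64 is 2% + ¥3.55/unit.
Origin Zororia qualifies under the Velara–Zororia agreement and 5253.58.64 is covered: preferential rate 0.5% applies instead.
Duty = ¥156,320.32 × 0.5% = ¥781.60.
Total = ¥4,883.45 + ¥0.00 + ¥781.60 = ¥5,665.05.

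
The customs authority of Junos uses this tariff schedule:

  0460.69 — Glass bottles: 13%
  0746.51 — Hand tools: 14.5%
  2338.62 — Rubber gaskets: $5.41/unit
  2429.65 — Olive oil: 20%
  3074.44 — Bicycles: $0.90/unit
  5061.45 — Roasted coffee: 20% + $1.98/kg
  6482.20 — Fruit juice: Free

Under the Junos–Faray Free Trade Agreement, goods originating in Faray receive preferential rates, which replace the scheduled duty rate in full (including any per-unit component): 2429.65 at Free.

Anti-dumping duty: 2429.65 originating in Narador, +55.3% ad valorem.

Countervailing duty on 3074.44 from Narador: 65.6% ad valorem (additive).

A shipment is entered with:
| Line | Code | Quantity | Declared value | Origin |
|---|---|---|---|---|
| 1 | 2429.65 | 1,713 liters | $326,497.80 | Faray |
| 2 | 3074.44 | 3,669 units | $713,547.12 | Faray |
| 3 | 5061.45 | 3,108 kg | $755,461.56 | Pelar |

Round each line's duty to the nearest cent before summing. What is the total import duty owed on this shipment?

$160,548.25

Line 1 (2429.65, Faray, 1,713 liters, $326,497.80):
Base rate for 2429.65 is 20%.
Origin Faray qualifies under the Junos–Faray agreement and 2429.65 is covered: preferential rate Free applies instead.
The additional-duty order on 2429.65 targets Narador, not Faray; it does not apply.
Duty = $326,497.80 × 0% = $0.00.
Line 2 (3074.44, Faray, 3,669 units, $713,547.12):
Base rate for 3074.44 is $0.90/unit.
Origin Faray is the FTA partner but 3074.44 is not on the preference list; base rate stands.
The additional-duty order on 3074.44 targets Narador, not Faray; it does not apply.
Duty = 3,669 × $0.90 = $3,302.10.
Line 3 (5061.45, Pelar, 3,108 kg, $755,461.56):
Base rate for 5061.45 is 20% + $1.98/kg.
Duty = $755,461.56 × 20% + 3,108 × $1.98 = $157,246.15.
Total = $0.00 + $3,302.10 + $157,246.15 = $160,548.25.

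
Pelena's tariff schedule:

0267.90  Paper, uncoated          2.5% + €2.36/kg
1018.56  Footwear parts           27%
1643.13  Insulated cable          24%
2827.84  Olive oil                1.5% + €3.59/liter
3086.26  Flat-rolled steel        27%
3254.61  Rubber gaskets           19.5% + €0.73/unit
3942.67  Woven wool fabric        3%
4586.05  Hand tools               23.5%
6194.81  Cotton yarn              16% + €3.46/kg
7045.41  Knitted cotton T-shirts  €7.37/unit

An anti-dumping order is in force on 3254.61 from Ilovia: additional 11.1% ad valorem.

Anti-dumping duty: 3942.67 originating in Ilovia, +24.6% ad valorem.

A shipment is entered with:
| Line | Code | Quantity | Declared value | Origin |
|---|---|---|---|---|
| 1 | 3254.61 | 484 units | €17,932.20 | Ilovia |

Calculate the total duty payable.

€5,840.57

Line 1 (3254.61, Ilovia, 484 units, €17,932.20):
Base rate for 3254.61 is 19.5% + €0.73/unit.
Additional duty on 3254.61 from Ilovia: +11.1%. Applied ad valorem rate: 19.5% + 11.1% = 30.6%.
Duty = €17,932.20 × 30.6% + 484 × €0.73 = €5,840.57.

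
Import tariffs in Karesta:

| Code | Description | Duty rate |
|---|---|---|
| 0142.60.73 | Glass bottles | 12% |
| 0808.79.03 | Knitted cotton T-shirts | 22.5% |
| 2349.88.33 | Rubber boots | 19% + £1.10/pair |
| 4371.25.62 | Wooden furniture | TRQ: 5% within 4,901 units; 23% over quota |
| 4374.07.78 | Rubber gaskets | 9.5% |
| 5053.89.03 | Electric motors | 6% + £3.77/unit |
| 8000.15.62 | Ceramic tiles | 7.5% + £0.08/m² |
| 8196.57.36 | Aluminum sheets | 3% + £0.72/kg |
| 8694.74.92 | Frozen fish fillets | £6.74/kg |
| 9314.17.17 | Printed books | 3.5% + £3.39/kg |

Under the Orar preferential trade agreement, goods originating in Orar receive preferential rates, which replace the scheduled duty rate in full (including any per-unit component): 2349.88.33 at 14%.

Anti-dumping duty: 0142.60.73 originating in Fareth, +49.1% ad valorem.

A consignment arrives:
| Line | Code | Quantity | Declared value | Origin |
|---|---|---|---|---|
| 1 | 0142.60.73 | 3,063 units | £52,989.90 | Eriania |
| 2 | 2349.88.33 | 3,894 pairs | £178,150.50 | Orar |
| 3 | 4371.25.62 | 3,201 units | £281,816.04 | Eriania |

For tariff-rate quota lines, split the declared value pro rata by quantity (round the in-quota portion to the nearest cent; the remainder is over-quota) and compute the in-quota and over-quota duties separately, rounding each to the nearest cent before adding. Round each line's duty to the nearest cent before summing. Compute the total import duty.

£45,390.66

Line 1 (0142.60.73, Eriania, 3,063 units, £52,989.90):
Base rate for 0142.60.73 is 12%.
The additional-duty order on 0142.60.73 targets Fareth, not Eriania; it does not apply.
Duty = £52,989.90 × 12% = £6,358.79.
Line 2 (2349.88.33, Orar, 3,894 pairs, £178,150.50):
Base rate for 2349.88.33 is 19% + £1.10/pair.
Origin Orar qualifies under the Karesta–Orar agreement and 2349.88.33 is covered: preferential rate 14% applies instead.
Duty = £178,150.50 × 14% = £24,941.07.
Line 3 (4371.25.62, Eriania, 3,201 units, £281,816.04):
Code 4371.25.62 is under a tariff-rate quota (threshold 4,901 units). Quantity 3,201 units is within the quota, so the in-quota rate 5% applies to the full value.
Duty = £281,816.04 × 5% = £14,090.80.
Total = £6,358.79 + £24,941.07 + £14,090.80 = £45,390.66.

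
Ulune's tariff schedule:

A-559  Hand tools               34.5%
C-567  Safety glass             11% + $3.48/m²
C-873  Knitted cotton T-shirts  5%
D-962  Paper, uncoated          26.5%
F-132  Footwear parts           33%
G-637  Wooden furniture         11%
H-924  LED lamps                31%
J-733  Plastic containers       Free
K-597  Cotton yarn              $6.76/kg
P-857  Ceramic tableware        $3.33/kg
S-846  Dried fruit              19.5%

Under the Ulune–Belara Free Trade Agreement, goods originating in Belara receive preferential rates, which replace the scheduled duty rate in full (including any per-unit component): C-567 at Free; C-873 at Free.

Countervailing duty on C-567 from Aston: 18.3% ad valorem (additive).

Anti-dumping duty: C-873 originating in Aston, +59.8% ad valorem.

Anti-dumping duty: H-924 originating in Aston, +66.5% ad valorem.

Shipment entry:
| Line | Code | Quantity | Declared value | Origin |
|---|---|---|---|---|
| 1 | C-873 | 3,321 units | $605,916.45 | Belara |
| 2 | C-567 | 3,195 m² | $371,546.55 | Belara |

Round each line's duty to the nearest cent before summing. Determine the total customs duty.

Line 1 (C-873, Belara, 3,321 units, $605,916.45):
Base rate for C-873 is 5%.
Origin Belara qualifies under the Ulune–Belara agreement and C-873 is covered: preferential rate Free applies instead.
The additional-duty order on C-873 targets Aston, not Belara; it does not apply.
Duty = $605,916.45 × 0% = $0.00.
Line 2 (C-567, Belara, 3,195 m², $371,546.55):
Base rate for C-567 is 11% + $3.48/m².
Origin Belara qualifies under the Ulune–Belara agreement and C-567 is covered: preferential rate Free applies instead.
The additional-duty order on C-567 targets Aston, not Belara; it does not apply.
Duty = $371,546.55 × 0% = $0.00.
Total = $0.00 + $0.00 = $0.00.

$0.00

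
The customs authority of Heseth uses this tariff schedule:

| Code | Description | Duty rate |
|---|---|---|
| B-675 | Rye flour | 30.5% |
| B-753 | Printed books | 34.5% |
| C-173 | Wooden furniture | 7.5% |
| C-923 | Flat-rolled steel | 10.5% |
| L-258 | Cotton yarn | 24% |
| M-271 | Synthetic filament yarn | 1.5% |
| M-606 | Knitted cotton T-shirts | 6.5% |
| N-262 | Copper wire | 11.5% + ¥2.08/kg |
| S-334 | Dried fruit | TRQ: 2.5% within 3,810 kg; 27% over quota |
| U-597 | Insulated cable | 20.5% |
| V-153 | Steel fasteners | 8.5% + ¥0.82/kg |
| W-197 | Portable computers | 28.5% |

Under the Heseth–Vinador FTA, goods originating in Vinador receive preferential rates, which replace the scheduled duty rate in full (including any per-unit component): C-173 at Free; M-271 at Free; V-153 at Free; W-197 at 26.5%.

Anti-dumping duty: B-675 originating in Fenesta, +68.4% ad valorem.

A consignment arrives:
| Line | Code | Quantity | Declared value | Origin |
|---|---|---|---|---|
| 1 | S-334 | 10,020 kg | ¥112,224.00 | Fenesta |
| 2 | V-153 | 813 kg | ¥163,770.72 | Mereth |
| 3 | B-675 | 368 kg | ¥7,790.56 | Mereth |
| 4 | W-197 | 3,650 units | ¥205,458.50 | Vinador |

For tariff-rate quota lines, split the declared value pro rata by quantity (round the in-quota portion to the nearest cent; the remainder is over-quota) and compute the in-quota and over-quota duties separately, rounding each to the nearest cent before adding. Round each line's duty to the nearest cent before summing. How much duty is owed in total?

¥91,255.63

Line 1 (S-334, Fenesta, 10,020 kg, ¥112,224.00):
Code S-334 is under a tariff-rate quota (threshold 3,810 kg). In-quota: 3,810 kg at 2.5%; over-quota: 6,210 kg at 27%.
Pro-rata value split: in-quota = ¥112,224.00 × 3,810/10,020 = ¥42,672.00; over-quota = ¥112,224.00 − ¥42,672.00 = ¥69,552.00.
In-quota duty = ¥42,672.00 × 2.5% = ¥1,066.80. Over-quota duty = ¥69,552.00 × 27% = ¥18,779.04.
Line duty = ¥1,066.80 + ¥18,779.04 = ¥19,845.84.
Line 2 (V-153, Mereth, 813 kg, ¥163,770.72):
Base rate for V-153 is 8.5% + ¥0.82/kg.
V-153 has an FTA preferential rate, but origin Mereth is not Vinador; base rate stands.
Duty = ¥163,770.72 × 8.5% + 813 × ¥0.82 = ¥14,587.17.
Line 3 (B-675, Mereth, 368 kg, ¥7,790.56):
Base rate for B-675 is 30.5%.
The additional-duty order on B-675 targets Fenesta, not Mereth; it does not apply.
Duty = ¥7,790.56 × 30.5% = ¥2,376.12.
Line 4 (W-197, Vinador, 3,650 units, ¥205,458.50):
Base rate for W-197 is 28.5%.
Origin Vinador qualifies under the Heseth–Vinador agreement and W-197 is covered: preferential rate 26.5% applies instead.
Duty = ¥205,458.50 × 26.5% = ¥54,446.50.
Total = ¥19,845.84 + ¥14,587.17 + ¥2,376.12 + ¥54,446.50 = ¥91,255.63.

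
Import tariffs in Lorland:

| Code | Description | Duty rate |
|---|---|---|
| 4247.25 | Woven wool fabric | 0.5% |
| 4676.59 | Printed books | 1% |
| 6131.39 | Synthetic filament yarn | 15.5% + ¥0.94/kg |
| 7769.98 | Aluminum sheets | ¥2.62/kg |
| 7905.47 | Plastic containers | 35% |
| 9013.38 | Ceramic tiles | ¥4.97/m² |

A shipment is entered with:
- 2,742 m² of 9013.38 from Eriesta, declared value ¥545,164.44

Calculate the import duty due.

¥13,627.74

Line 1 (9013.38, Eriesta, 2,742 m², ¥545,164.44):
Base rate for 9013.38 is ¥4.97/m².
Duty = 2,742 × ¥4.97 = ¥13,627.74.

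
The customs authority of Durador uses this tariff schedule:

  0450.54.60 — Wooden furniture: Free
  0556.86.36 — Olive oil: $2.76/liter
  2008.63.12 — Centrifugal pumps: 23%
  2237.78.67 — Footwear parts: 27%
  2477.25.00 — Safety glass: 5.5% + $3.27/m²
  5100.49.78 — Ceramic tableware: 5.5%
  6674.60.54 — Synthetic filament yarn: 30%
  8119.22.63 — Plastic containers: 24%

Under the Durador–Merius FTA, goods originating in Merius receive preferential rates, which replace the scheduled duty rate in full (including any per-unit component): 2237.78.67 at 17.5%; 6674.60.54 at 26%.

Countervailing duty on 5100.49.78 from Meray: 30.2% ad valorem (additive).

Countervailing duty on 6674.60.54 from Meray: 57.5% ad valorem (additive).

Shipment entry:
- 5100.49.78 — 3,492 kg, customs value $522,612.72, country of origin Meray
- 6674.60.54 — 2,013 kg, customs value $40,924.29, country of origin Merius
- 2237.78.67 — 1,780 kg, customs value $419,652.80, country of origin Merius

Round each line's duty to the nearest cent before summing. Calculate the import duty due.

Line 1 (5100.49.78, Meray, 3,492 kg, $522,612.72):
Base rate for 5100.49.78 is 5.5%.
Additional duty on 5100.49.78 from Meray: +30.2%. Applied ad valorem rate: 5.5% + 30.2% = 35.7%.
Duty = $522,612.72 × 35.7% = $186,572.74.
Line 2 (6674.60.54, Merius, 2,013 kg, $40,924.29):
Base rate for 6674.60.54 is 30%.
Origin Merius qualifies under the Durador–Merius agreement and 6674.60.54 is covered: preferential rate 26% applies instead.
The additional-duty order on 6674.60.54 targets Meray, not Merius; it does not apply.
Duty = $40,924.29 × 26% = $10,640.32.
Line 3 (2237.78.67, Merius, 1,780 kg, $419,652.80):
Base rate for 2237.78.67 is 27%.
Origin Merius qualifies under the Durador–Merius agreement and 2237.78.67 is covered: preferential rate 17.5% applies instead.
Duty = $419,652.80 × 17.5% = $73,439.24.
Total = $186,572.74 + $10,640.32 + $73,439.24 = $270,652.30.

$270,652.30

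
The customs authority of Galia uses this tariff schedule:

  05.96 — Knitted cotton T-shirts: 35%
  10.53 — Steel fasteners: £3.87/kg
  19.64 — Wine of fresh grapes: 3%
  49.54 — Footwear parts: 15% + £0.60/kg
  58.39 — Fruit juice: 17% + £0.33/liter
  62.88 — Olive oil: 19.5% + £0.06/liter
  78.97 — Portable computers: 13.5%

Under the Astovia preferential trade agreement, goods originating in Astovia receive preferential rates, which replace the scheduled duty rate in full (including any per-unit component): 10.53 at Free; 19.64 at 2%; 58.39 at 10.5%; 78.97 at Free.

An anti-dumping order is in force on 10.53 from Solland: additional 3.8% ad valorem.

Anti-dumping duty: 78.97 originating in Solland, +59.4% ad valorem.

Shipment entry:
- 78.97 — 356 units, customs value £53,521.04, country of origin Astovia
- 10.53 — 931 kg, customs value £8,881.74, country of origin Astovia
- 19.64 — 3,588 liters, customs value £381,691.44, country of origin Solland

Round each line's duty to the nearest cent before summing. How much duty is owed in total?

Line 1 (78.97, Astovia, 356 units, £53,521.04):
Base rate for 78.97 is 13.5%.
Origin Astovia qualifies under the Galia–Astovia agreement and 78.97 is covered: preferential rate Free applies instead.
The additional-duty order on 78.97 targets Solland, not Astovia; it does not apply.
Duty = £53,521.04 × 0% = £0.00.
Line 2 (10.53, Astovia, 931 kg, £8,881.74):
Base rate for 10.53 is £3.87/kg.
Origin Astovia qualifies under the Galia–Astovia agreement and 10.53 is covered: preferential rate Free applies instead.
The additional-duty order on 10.53 targets Solland, not Astovia; it does not apply.
Duty = £8,881.74 × 0% = £0.00.
Line 3 (19.64, Solland, 3,588 liters, £381,691.44):
Base rate for 19.64 is 3%.
19.64 has an FTA preferential rate, but origin Solland is not Astovia; base rate stands.
Duty = £381,691.44 × 3% = £11,450.74.
Total = £0.00 + £0.00 + £11,450.74 = £11,450.74.

£11,450.74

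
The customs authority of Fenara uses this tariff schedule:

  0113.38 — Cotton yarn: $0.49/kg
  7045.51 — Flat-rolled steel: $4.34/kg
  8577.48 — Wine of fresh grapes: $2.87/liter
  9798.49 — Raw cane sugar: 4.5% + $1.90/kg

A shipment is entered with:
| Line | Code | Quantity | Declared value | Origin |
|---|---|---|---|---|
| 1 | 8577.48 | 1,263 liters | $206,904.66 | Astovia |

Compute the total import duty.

Line 1 (8577.48, Astovia, 1,263 liters, $206,904.66):
Base rate for 8577.48 is $2.87/liter.
Duty = 1,263 × $2.87 = $3,624.81.

$3,624.81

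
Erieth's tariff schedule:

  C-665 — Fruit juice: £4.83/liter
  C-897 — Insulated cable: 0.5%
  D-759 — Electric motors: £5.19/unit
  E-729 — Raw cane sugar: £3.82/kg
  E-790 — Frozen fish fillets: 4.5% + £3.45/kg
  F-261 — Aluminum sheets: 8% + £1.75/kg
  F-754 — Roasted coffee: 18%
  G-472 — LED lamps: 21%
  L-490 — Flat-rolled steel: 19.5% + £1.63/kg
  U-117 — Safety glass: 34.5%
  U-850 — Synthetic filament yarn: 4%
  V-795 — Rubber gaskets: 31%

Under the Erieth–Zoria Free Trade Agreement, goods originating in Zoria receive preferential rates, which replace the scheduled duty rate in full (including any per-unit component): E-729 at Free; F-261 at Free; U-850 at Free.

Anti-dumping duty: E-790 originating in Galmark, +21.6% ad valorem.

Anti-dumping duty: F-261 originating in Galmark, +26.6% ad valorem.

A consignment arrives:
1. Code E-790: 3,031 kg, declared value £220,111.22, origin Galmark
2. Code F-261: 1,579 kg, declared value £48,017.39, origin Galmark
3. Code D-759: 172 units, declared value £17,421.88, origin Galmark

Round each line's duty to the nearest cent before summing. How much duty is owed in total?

Line 1 (E-790, Galmark, 3,031 kg, £220,111.22):
Base rate for E-790 is 4.5% + £3.45/kg.
Additional duty on E-790 from Galmark: +21.6%. Applied ad valorem rate: 4.5% + 21.6% = 26.1%.
Duty = £220,111.22 × 26.1% + 3,031 × £3.45 = £67,905.98.
Line 2 (F-261, Galmark, 1,579 kg, £48,017.39):
Base rate for F-261 is 8% + £1.75/kg.
F-261 has an FTA preferential rate, but origin Galmark is not Zoria; base rate stands.
Additional duty on F-261 from Galmark: +26.6%. Applied ad valorem rate: 8% + 26.6% = 34.6%.
Duty = £48,017.39 × 34.6% + 1,579 × £1.75 = £19,377.27.
Line 3 (D-759, Galmark, 172 units, £17,421.88):
Base rate for D-759 is £5.19/unit.
Duty = 172 × £5.19 = £892.68.
Total = £67,905.98 + £19,377.27 + £892.68 = £88,175.93.

£88,175.93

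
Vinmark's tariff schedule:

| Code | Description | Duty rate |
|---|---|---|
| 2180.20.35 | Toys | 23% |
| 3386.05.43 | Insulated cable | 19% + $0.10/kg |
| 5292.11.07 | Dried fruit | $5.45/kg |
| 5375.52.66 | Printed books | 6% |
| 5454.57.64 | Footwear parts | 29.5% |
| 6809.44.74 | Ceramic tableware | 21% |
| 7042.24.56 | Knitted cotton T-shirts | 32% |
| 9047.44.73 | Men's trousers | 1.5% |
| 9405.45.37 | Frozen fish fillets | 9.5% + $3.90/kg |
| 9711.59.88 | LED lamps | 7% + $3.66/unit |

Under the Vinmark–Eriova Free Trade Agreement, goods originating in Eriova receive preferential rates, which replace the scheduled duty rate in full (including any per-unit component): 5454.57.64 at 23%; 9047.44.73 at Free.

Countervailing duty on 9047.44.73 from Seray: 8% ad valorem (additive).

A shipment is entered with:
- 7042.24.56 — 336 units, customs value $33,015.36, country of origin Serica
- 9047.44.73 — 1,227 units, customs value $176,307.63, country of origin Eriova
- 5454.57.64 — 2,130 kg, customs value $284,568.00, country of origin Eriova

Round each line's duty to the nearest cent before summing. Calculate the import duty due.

Line 1 (7042.24.56, Serica, 336 units, $33,015.36):
Base rate for 7042.24.56 is 32%.
Duty = $33,015.36 × 32% = $10,564.92.
Line 2 (9047.44.73, Eriova, 1,227 units, $176,307.63):
Base rate for 9047.44.73 is 1.5%.
Origin Eriova qualifies under the Vinmark–Eriova agreement and 9047.44.73 is covered: preferential rate Free applies instead.
The additional-duty order on 9047.44.73 targets Seray, not Eriova; it does not apply.
Duty = $176,307.63 × 0% = $0.00.
Line 3 (5454.57.64, Eriova, 2,130 kg, $284,568.00):
Base rate for 5454.57.64 is 29.5%.
Origin Eriova qualifies under the Vinmark–Eriova agreement and 5454.57.64 is covered: preferential rate 23% applies instead.
Duty = $284,568.00 × 23% = $65,450.64.
Total = $10,564.92 + $0.00 + $65,450.64 = $76,015.56.

$76,015.56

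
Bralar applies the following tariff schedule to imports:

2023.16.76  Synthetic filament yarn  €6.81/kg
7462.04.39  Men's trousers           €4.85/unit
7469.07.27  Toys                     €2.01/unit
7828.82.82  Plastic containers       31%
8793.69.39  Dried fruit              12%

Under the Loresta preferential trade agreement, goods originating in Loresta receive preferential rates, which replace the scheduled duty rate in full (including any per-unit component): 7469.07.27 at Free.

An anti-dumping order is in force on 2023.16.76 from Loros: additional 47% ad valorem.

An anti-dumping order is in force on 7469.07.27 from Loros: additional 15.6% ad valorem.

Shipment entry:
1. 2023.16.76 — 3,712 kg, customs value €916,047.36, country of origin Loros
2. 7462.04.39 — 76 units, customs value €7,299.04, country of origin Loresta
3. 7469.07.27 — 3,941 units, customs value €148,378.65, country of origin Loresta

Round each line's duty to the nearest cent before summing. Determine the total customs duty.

Line 1 (2023.16.76, Loros, 3,712 kg, €916,047.36):
Base rate for 2023.16.76 is €6.81/kg.
Additional duty on 2023.16.76 from Loros: +47% ad valorem. Applied ad valorem rate = 47%.
Duty = €916,047.36 × 47% + 3,712 × €6.81 = €455,820.98.
Line 2 (7462.04.39, Loresta, 76 units, €7,299.04):
Base rate for 7462.04.39 is €4.85/unit.
Origin Loresta is the FTA partner but 7462.04.39 is not on the preference list; base rate stands.
Duty = 76 × €4.85 = €368.60.
Line 3 (7469.07.27, Loresta, 3,941 units, €148,378.65):
Base rate for 7469.07.27 is €2.01/unit.
Origin Loresta qualifies under the Bralar–Loresta agreement and 7469.07.27 is covered: preferential rate Free applies instead.
The additional-duty order on 7469.07.27 targets Loros, not Loresta; it does not apply.
Duty = €148,378.65 × 0% = €0.00.
Total = €455,820.98 + €368.60 + €0.00 = €456,189.58.

€456,189.58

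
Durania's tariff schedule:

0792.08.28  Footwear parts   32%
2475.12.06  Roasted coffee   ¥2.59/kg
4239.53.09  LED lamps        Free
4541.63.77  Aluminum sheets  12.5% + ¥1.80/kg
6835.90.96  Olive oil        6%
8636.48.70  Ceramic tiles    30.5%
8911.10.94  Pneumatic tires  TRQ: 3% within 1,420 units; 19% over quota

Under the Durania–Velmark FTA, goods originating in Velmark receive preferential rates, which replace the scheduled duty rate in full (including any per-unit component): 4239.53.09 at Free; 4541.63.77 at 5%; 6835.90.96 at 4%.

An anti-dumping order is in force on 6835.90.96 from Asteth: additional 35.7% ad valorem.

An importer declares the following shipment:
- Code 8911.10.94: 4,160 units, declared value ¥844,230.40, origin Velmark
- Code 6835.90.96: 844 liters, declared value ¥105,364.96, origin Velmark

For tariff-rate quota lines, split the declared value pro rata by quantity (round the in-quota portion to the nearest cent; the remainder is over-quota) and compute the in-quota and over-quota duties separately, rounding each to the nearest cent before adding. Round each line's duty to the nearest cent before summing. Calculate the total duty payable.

Line 1 (8911.10.94, Velmark, 4,160 units, ¥844,230.40):
Code 8911.10.94 is under a tariff-rate quota (threshold 1,420 units). In-quota: 1,420 units at 3%; over-quota: 2,740 units at 19%.
Pro-rata value split: in-quota = ¥844,230.40 × 1,420/4,160 = ¥288,174.80; over-quota = ¥844,230.40 − ¥288,174.80 = ¥556,055.60.
In-quota duty = ¥288,174.80 × 3% = ¥8,645.24. Over-quota duty = ¥556,055.60 × 19% = ¥105,650.56.
Line duty = ¥8,645.24 + ¥105,650.56 = ¥114,295.80.
Line 2 (6835.90.96, Velmark, 844 liters, ¥105,364.96):
Base rate for 6835.90.96 is 6%.
Origin Velmark qualifies under the Durania–Velmark agreement and 6835.90.96 is covered: preferential rate 4% applies instead.
The additional-duty order on 6835.90.96 targets Asteth, not Velmark; it does not apply.
Duty = ¥105,364.96 × 4% = ¥4,214.60.
Total = ¥114,295.80 + ¥4,214.60 = ¥118,510.40.

¥118,510.40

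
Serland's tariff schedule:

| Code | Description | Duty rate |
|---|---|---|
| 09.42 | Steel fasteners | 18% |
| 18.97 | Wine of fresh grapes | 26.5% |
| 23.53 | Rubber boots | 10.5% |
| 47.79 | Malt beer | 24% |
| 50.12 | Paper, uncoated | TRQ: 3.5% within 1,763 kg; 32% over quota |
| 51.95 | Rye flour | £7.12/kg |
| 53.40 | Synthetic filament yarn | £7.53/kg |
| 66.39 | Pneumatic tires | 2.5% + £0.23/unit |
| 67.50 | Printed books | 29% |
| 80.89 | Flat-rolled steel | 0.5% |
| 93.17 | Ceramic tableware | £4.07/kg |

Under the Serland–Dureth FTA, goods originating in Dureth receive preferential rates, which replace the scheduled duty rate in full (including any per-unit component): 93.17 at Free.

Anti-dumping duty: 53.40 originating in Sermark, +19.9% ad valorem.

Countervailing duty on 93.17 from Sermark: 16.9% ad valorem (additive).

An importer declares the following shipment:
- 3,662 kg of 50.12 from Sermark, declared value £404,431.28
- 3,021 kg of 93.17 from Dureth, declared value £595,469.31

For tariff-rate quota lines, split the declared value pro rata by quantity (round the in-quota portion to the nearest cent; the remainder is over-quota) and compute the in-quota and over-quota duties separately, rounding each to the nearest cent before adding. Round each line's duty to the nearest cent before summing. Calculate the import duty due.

Line 1 (50.12, Sermark, 3,662 kg, £404,431.28):
Code 50.12 is under a tariff-rate quota (threshold 1,763 kg). In-quota: 1,763 kg at 3.5%; over-quota: 1,899 kg at 32%.
Pro-rata value split: in-quota = £404,431.28 × 1,763/3,662 = £194,705.72; over-quota = £404,431.28 − £194,705.72 = £209,725.56.
In-quota duty = £194,705.72 × 3.5% = £6,814.70. Over-quota duty = £209,725.56 × 32% = £67,112.18.
Line duty = £6,814.70 + £67,112.18 = £73,926.88.
Line 2 (93.17, Dureth, 3,021 kg, £595,469.31):
Base rate for 93.17 is £4.07/kg.
Origin Dureth qualifies under the Serland–Dureth agreement and 93.17 is covered: preferential rate Free applies instead.
The additional-duty order on 93.17 targets Sermark, not Dureth; it does not apply.
Duty = £595,469.31 × 0% = £0.00.
Total = £73,926.88 + £0.00 = £73,926.88.

£73,926.88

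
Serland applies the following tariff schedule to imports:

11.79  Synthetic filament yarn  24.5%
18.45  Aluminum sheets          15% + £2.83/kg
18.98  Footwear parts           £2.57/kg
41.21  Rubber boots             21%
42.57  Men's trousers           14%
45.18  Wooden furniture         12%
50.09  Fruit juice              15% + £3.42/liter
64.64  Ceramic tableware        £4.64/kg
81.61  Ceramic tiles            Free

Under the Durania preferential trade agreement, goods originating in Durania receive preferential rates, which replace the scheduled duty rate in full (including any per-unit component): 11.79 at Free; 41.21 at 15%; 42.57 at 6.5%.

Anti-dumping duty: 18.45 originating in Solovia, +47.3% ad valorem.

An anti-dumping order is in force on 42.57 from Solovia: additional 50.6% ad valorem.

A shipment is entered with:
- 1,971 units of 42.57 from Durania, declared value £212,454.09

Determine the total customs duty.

Line 1 (42.57, Durania, 1,971 units, £212,454.09):
Base rate for 42.57 is 14%.
Origin Durania qualifies under the Serland–Durania agreement and 42.57 is covered: preferential rate 6.5% applies instead.
The additional-duty order on 42.57 targets Solovia, not Durania; it does not apply.
Duty = £212,454.09 × 6.5% = £13,809.52.

£13,809.52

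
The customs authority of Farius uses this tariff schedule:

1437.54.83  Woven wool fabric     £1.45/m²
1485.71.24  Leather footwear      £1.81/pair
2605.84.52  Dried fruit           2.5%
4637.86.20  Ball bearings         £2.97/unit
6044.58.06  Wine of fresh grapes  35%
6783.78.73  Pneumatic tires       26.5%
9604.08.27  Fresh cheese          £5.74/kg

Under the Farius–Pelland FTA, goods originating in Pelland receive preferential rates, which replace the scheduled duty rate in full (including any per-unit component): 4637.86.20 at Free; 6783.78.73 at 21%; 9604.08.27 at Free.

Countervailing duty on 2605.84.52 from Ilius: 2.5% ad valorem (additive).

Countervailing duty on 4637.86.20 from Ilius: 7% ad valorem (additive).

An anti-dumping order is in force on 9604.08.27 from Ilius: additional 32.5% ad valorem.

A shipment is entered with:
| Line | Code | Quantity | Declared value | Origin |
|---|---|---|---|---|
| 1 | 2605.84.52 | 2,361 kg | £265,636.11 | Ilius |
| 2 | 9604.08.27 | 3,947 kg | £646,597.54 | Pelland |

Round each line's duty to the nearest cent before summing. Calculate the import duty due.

Line 1 (2605.84.52, Ilius, 2,361 kg, £265,636.11):
Base rate for 2605.84.52 is 2.5%.
Additional duty on 2605.84.52 from Ilius: +2.5%. Applied ad valorem rate: 2.5% + 2.5% = 5%.
Duty = £265,636.11 × 5% = £13,281.81.
Line 2 (9604.08.27, Pelland, 3,947 kg, £646,597.54):
Base rate for 9604.08.27 is £5.74/kg.
Origin Pelland qualifies under the Farius–Pelland agreement and 9604.08.27 is covered: preferential rate Free applies instead.
The additional-duty order on 9604.08.27 targets Ilius, not Pelland; it does not apply.
Duty = £646,597.54 × 0% = £0.00.
Total = £13,281.81 + £0.00 = £13,281.81.

£13,281.81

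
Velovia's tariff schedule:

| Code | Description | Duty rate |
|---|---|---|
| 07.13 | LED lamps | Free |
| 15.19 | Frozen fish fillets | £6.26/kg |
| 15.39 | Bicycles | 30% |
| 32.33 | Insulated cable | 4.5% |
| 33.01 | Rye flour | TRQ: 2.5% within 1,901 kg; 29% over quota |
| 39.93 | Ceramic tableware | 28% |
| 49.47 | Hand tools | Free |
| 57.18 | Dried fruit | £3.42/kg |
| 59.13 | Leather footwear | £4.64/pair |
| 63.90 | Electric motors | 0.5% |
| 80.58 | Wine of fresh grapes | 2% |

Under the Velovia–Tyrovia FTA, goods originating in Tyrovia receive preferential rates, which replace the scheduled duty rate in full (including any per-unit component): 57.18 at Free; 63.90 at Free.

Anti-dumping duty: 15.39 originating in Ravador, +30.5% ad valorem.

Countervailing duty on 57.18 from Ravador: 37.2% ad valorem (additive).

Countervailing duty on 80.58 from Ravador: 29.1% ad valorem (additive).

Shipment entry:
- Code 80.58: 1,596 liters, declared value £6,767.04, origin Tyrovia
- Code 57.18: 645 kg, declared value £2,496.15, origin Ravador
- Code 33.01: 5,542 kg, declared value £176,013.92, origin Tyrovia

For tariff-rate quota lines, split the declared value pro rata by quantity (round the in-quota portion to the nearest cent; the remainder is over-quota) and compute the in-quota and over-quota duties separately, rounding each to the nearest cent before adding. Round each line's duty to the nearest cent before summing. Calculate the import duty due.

Line 1 (80.58, Tyrovia, 1,596 liters, £6,767.04):
Base rate for 80.58 is 2%.
Origin Tyrovia is the FTA partner but 80.58 is not on the preference list; base rate stands.
The additional-duty order on 80.58 targets Ravador, not Tyrovia; it does not apply.
Duty = £6,767.04 × 2% = £135.34.
Line 2 (57.18, Ravador, 645 kg, £2,496.15):
Base rate for 57.18 is £3.42/kg.
57.18 has an FTA preferential rate, but origin Ravador is not Tyrovia; base rate stands.
Additional duty on 57.18 from Ravador: +37.2% ad valorem. Applied ad valorem rate = 37.2%.
Duty = £2,496.15 × 37.2% + 645 × £3.42 = £3,134.47.
Line 3 (33.01, Tyrovia, 5,542 kg, £176,013.92):
Code 33.01 is under a tariff-rate quota (threshold 1,901 kg). In-quota: 1,901 kg at 2.5%; over-quota: 3,641 kg at 29%.
Pro-rata value split: in-quota = £176,013.92 × 1,901/5,542 = £60,375.76; over-quota = £176,013.92 − £60,375.76 = £115,638.16.
In-quota duty = £60,375.76 × 2.5% = £1,509.39. Over-quota duty = £115,638.16 × 29% = £33,535.07.
Line duty = £1,509.39 + £33,535.07 = £35,044.46.
Total = £135.34 + £3,134.47 + £35,044.46 = £38,314.27.

£38,314.27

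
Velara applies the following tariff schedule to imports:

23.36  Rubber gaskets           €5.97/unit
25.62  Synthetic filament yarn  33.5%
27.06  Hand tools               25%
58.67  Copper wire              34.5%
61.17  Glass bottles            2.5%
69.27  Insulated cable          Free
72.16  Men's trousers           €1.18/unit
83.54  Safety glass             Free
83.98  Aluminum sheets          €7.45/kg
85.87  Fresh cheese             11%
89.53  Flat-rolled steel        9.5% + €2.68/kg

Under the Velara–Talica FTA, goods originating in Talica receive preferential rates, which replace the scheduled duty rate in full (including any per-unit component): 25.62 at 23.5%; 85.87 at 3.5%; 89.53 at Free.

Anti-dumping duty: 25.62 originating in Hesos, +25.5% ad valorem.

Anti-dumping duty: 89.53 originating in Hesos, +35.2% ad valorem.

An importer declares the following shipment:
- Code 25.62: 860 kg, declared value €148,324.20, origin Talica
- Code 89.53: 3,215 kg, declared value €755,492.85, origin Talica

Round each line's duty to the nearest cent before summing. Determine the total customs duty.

€34,856.19

Line 1 (25.62, Talica, 860 kg, €148,324.20):
Base rate for 25.62 is 33.5%.
Origin Talica qualifies under the Velara–Talica agreement and 25.62 is covered: preferential rate 23.5% applies instead.
The additional-duty order on 25.62 targets Hesos, not Talica; it does not apply.
Duty = €148,324.20 × 23.5% = €34,856.19.
Line 2 (89.53, Talica, 3,215 kg, €755,492.85):
Base rate for 89.53 is 9.5% + €2.68/kg.
Origin Talica qualifies under the Velara–Talica agreement and 89.53 is covered: preferential rate Free applies instead.
The additional-duty order on 89.53 targets Hesos, not Talica; it does not apply.
Duty = €755,492.85 × 0% = €0.00.
Total = €34,856.19 + €0.00 = €34,856.19.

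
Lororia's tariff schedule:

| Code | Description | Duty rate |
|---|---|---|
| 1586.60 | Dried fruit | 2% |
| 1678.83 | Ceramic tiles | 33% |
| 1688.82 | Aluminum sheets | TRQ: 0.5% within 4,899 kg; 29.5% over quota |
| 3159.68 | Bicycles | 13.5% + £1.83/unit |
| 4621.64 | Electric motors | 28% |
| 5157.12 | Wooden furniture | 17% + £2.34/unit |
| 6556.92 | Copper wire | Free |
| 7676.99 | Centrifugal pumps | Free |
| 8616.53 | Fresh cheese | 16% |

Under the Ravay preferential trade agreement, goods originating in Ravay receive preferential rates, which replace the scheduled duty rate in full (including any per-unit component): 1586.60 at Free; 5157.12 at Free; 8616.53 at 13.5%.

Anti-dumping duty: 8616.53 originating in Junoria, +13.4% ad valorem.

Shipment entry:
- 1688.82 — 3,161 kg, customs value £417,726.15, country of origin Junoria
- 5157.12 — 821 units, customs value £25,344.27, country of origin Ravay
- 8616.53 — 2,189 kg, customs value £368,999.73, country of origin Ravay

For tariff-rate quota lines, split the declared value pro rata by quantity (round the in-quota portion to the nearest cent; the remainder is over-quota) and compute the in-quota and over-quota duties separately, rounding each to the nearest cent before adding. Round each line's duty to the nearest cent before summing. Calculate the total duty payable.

£51,903.59

Line 1 (1688.82, Junoria, 3,161 kg, £417,726.15):
Code 1688.82 is under a tariff-rate quota (threshold 4,899 kg). Quantity 3,161 kg is within the quota, so the in-quota rate 0.5% applies to the full value.
Duty = £417,726.15 × 0.5% = £2,088.63.
Line 2 (5157.12, Ravay, 821 units, £25,344.27):
Base rate for 5157.12 is 17% + £2.34/unit.
Origin Ravay qualifies under the Lororia–Ravay agreement and 5157.12 is covered: preferential rate Free applies instead.
Duty = £25,344.27 × 0% = £0.00.
Line 3 (8616.53, Ravay, 2,189 kg, £368,999.73):
Base rate for 8616.53 is 16%.
Origin Ravay qualifies under the Lororia–Ravay agreement and 8616.53 is covered: preferential rate 13.5% applies instead.
The additional-duty order on 8616.53 targets Junoria, not Ravay; it does not apply.
Duty = £368,999.73 × 13.5% = £49,814.96.
Total = £2,088.63 + £0.00 + £49,814.96 = £51,903.59.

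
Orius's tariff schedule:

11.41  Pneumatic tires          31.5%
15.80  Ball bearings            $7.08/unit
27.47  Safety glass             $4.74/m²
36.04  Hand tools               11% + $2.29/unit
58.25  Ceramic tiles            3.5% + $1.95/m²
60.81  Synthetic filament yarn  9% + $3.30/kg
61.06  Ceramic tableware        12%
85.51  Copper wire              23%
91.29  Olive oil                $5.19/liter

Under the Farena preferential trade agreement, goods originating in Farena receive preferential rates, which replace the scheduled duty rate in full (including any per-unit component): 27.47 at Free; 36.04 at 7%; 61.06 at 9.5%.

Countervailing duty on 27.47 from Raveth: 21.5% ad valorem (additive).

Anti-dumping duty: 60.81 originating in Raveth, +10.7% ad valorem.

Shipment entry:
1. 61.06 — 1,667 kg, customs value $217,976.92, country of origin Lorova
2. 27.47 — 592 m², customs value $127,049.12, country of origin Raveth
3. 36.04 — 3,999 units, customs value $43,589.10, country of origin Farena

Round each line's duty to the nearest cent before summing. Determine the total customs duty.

$59,330.11

Line 1 (61.06, Lorova, 1,667 kg, $217,976.92):
Base rate for 61.06 is 12%.
61.06 has an FTA preferential rate, but origin Lorova is not Farena; base rate stands.
Duty = $217,976.92 × 12% = $26,157.23.
Line 2 (27.47, Raveth, 592 m², $127,049.12):
Base rate for 27.47 is $4.74/m².
27.47 has an FTA preferential rate, but origin Raveth is not Farena; base rate stands.
Additional duty on 27.47 from Raveth: +21.5% ad valorem. Applied ad valorem rate = 21.5%.
Duty = $127,049.12 × 21.5% + 592 × $4.74 = $30,121.64.
Line 3 (36.04, Farena, 3,999 units, $43,589.10):
Base rate for 36.04 is 11% + $2.29/unit.
Origin Farena qualifies under the Orius–Farena agreement and 36.04 is covered: preferential rate 7% applies instead.
Duty = $43,589.10 × 7% = $3,051.24.
Total = $26,157.23 + $30,121.64 + $3,051.24 = $59,330.11.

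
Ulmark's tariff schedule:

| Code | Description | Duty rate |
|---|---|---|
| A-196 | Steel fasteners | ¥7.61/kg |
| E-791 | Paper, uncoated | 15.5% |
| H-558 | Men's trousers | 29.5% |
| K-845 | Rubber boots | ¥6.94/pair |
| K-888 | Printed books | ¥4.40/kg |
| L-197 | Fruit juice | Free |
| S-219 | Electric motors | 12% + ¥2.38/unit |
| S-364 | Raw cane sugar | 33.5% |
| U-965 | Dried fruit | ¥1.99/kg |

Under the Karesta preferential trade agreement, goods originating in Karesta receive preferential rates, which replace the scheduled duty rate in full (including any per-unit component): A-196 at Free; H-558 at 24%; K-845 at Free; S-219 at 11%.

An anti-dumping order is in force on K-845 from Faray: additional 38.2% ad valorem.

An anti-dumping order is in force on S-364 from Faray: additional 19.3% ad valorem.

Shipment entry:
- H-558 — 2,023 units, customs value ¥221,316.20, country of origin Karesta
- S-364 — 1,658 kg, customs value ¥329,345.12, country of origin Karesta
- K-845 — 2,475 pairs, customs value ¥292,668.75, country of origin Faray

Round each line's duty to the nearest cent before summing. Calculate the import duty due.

Line 1 (H-558, Karesta, 2,023 units, ¥221,316.20):
Base rate for H-558 is 29.5%.
Origin Karesta qualifies under the Ulmark–Karesta agreement and H-558 is covered: preferential rate 24% applies instead.
Duty = ¥221,316.20 × 24% = ¥53,115.89.
Line 2 (S-364, Karesta, 1,658 kg, ¥329,345.12):
Base rate for S-364 is 33.5%.
Origin Karesta is the FTA partner but S-364 is not on the preference list; base rate stands.
The additional-duty order on S-364 targets Faray, not Karesta; it does not apply.
Duty = ¥329,345.12 × 33.5% = ¥110,330.62.
Line 3 (K-845, Faray, 2,475 pairs, ¥292,668.75):
Base rate for K-845 is ¥6.94/pair.
K-845 has an FTA preferential rate, but origin Faray is not Karesta; base rate stands.
Additional duty on K-845 from Faray: +38.2% ad valorem. Applied ad valorem rate = 38.2%.
Duty = ¥292,668.75 × 38.2% + 2,475 × ¥6.94 = ¥128,975.96.
Total = ¥53,115.89 + ¥110,330.62 + ¥128,975.96 = ¥292,422.47.

¥292,422.47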